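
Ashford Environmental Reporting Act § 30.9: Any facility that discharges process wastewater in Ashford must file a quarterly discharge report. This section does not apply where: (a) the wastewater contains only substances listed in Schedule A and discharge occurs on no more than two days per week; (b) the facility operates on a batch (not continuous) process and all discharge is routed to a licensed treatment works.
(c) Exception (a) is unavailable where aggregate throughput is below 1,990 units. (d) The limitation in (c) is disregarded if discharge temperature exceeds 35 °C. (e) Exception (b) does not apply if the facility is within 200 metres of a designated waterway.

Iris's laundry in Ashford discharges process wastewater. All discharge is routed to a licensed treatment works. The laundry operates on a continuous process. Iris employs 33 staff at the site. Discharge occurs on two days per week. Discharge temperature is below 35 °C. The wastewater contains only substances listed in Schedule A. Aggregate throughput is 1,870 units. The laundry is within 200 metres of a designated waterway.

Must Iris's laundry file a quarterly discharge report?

Exception (a)'s conditions are all satisfied: the wastewater is Schedule-A-only; discharge occurs on no more than two days per week. But applying paragraphs (c)–(d): (c) is engaged — aggregate throughput is 1,870 units, below the 1,990 units limit. (d) is inapplicable (discharge temperature is below 35 °C), so (c) stands. (a) is therefore removed.
Exception (b) does not apply: the facility operates on a continuous process.
No exception applies. The general rule governs.

Yes — Iris's laundry must file a quarterly discharge report.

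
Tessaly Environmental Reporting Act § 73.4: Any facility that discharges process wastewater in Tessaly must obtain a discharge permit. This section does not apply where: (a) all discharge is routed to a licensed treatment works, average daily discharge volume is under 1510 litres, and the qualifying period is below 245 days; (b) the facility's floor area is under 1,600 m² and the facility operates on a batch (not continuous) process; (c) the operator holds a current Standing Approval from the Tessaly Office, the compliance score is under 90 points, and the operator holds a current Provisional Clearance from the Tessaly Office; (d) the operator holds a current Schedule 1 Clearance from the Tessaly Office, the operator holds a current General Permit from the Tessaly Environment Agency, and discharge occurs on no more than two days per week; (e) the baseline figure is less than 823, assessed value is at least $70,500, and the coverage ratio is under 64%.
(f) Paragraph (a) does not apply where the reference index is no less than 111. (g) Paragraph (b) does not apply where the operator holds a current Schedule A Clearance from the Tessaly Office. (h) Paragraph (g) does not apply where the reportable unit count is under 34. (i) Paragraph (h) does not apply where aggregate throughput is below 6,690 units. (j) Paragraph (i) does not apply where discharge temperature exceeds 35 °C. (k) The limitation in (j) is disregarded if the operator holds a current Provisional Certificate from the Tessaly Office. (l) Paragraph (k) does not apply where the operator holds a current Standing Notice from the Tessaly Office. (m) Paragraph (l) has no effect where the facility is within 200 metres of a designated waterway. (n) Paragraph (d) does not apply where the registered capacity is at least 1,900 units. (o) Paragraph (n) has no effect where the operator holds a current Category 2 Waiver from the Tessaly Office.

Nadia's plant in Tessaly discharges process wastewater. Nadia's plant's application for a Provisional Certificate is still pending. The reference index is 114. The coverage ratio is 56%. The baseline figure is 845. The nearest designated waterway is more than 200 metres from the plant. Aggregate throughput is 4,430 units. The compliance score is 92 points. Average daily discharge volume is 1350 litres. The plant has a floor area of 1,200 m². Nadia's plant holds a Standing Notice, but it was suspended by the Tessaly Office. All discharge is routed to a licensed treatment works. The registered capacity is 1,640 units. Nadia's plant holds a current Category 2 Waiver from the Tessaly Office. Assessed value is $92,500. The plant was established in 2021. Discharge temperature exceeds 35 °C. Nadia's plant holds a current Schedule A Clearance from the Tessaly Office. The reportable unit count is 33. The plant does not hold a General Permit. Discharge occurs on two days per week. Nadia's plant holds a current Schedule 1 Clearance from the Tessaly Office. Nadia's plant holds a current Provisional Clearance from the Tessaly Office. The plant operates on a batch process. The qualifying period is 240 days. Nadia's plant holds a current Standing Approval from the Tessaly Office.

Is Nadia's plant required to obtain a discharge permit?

Exception (a)'s conditions are all satisfied: discharge is routed to a licensed treatment works; average daily discharge volume is 1350 litres, under the 1510 litres limit; the qualifying period is 240 days, below the 245 days limit. However, paragraph (f) must be considered: (f) applies — the reference index is 114, meeting the 111 threshold. Exception (a) does not apply.
Exception (b)'s conditions are all satisfied: the facility's floor area is 1,200 m², under the 1,600 m² limit; the facility operates on a batch process. Under paragraphs (g)–(m): (g) operates (a current Schedule A Clearance is held), but is set aside by (h): (h) is triggered — the reportable unit count is 33, under the 34 limit. (i) would limit (h) — aggregate throughput is 4,430 units, below the 6,690 units limit — but (j) sets (i) aside: (j) operates — discharge temperature exceeds 35 °C. (k), which would lift (j), is not triggered — no current Provisional Certificate is held. (b) remains available.
Exception (c) does not apply: the compliance score is 92 points, not under 90 points.
Exception (d) fails — no General Permit is held.
Exception (e) fails — the baseline figure is 845, not less than 823.

No — exception (b) applies; Nadia's plant is not required to obtain a discharge permit.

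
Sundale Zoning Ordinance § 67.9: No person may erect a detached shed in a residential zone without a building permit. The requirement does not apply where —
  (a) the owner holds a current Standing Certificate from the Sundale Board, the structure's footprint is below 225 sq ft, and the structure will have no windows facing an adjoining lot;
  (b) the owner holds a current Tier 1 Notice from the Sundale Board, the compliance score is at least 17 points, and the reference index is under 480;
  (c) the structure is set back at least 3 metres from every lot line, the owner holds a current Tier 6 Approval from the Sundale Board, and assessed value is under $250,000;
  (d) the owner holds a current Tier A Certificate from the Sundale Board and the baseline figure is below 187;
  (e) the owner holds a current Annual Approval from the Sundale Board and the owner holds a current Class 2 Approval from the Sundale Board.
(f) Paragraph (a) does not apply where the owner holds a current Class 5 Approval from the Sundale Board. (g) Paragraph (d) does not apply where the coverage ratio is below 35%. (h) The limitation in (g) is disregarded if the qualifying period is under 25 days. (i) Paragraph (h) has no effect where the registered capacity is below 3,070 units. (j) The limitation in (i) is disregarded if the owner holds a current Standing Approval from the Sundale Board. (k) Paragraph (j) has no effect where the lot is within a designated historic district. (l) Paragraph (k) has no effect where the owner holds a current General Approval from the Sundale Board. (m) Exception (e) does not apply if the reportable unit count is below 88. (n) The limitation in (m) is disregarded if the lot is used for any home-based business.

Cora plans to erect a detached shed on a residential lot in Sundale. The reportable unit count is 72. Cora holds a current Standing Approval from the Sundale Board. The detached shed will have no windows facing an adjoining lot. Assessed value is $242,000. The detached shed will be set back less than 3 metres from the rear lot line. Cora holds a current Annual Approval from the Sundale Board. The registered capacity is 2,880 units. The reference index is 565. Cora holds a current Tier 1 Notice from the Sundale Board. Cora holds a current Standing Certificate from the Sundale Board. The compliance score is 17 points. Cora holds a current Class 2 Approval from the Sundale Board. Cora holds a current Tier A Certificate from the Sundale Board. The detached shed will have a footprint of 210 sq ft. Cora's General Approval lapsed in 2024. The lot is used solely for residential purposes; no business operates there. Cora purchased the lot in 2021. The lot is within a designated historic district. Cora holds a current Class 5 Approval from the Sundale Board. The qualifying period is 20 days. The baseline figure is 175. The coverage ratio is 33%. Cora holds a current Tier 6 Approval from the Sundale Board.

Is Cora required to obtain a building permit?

Exception (a): a current Standing Certificate is held; the structure's footprint is 210 sq ft, below the 225 sq ft limit; no windows face an adjoining lot — every condition holds. However, paragraph (f) must be considered: (f) operates against (a): a current Class 5 Approval is held. So (a) is unavailable.
Exception (b) fails — the reference index is 565, not under 480.
Exception (c) does not apply: the rear setback is under 3 m.
Exception (d)'s conditions are all satisfied: a current Tier A Certificate is held; the baseline figure is 175, below the 187 limit. Turning to paragraphs (g)–(l): (g) operates against (d): the coverage ratio is 33%, below the 35% limit. (h) operates (the qualifying period is 20 days, under the 25 days limit), but is displaced by (i): (i) operates against (h): the registered capacity is 2,880 units, below the 3,070 units limit. (j) would limit (i) — a current Standing Approval is held — but (k) sets (j) aside: (k) operates against (j): the lot is in a historic district. (l) is not triggered (there is no General Approval in force), so (k) stands. (d) is therefore removed.
All of (e)'s requirements are met (a current Annual Approval is held; a current Class 2 Approval is held). But applying paragraphs (m)–(n): (m) operates against (e): the reportable unit count is 72, below the 88 limit. (n) is not engaged (the lot is solely residential), so (m) stands. (e) is therefore removed.
No exception applies. The general rule governs.

Yes — Cora must obtain a building permit.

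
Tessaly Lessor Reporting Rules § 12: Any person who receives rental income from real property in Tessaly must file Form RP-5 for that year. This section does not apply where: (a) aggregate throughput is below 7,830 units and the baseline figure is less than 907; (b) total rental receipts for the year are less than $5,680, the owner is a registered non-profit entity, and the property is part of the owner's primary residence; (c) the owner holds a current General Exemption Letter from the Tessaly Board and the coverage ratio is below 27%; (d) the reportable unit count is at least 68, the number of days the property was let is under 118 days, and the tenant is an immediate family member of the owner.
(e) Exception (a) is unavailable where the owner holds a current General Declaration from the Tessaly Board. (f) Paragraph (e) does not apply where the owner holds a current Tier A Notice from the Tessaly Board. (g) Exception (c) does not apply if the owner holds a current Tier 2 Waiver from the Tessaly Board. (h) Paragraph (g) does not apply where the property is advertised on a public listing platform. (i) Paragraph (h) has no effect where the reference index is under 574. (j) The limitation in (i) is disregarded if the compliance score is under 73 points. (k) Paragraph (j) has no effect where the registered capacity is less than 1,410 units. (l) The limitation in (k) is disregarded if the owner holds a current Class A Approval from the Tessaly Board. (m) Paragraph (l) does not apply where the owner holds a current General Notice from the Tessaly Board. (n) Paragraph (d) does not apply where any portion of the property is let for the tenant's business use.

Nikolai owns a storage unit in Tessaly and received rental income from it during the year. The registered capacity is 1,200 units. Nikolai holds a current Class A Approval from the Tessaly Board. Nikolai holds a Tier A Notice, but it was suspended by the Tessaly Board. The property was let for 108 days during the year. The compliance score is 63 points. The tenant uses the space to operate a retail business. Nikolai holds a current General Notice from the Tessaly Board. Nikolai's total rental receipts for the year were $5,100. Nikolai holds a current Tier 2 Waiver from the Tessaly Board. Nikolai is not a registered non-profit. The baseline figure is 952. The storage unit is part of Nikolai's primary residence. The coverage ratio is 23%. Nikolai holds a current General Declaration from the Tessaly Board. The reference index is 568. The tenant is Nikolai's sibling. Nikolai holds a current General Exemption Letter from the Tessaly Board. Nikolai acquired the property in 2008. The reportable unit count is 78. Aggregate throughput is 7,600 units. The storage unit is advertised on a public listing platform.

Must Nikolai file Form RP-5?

Yes — Nikolai must file Form RP-5.

Exception (a) requires that the baseline figure is less than 907; but the baseline figure is 952, not less than 907, so (a) is unavailable.
Exception (b) requires that the owner is a registered non-profit entity; but Nikolai is not a registered non-profit, so (b) is unavailable.
Exception (c): a current General Exemption Letter is held; the coverage ratio is 23%, below the 27% limit — every condition holds. But: (g) applies — a current Tier 2 Waiver is held. (h) applies (the property is publicly advertised), but is itself disapplied by (i): (i) operates against (h): the reference index is 568, under the 574 limit. (j) would limit (i) — the compliance score is 63 points, under the 73 points limit — but (k) sets (j) aside: (k) operates against (j): the registered capacity is 1,200 units, less than the 1,410 units limit. (l) is engaged (a current Class A Approval is held), but is displaced by (m): (m) operates against (l): a current General Notice is held. So (c) is unavailable.
Exception (d): the reportable unit count is 78, meeting the 68 threshold; the number of days the property was let is 108 days, under the 118 days limit; the tenant is an immediate family member — every condition holds. But applying paragraph (n): (n) is triggered — the space is let for business use. So (d) is unavailable.
Every exception is unavailable, so the rule governs.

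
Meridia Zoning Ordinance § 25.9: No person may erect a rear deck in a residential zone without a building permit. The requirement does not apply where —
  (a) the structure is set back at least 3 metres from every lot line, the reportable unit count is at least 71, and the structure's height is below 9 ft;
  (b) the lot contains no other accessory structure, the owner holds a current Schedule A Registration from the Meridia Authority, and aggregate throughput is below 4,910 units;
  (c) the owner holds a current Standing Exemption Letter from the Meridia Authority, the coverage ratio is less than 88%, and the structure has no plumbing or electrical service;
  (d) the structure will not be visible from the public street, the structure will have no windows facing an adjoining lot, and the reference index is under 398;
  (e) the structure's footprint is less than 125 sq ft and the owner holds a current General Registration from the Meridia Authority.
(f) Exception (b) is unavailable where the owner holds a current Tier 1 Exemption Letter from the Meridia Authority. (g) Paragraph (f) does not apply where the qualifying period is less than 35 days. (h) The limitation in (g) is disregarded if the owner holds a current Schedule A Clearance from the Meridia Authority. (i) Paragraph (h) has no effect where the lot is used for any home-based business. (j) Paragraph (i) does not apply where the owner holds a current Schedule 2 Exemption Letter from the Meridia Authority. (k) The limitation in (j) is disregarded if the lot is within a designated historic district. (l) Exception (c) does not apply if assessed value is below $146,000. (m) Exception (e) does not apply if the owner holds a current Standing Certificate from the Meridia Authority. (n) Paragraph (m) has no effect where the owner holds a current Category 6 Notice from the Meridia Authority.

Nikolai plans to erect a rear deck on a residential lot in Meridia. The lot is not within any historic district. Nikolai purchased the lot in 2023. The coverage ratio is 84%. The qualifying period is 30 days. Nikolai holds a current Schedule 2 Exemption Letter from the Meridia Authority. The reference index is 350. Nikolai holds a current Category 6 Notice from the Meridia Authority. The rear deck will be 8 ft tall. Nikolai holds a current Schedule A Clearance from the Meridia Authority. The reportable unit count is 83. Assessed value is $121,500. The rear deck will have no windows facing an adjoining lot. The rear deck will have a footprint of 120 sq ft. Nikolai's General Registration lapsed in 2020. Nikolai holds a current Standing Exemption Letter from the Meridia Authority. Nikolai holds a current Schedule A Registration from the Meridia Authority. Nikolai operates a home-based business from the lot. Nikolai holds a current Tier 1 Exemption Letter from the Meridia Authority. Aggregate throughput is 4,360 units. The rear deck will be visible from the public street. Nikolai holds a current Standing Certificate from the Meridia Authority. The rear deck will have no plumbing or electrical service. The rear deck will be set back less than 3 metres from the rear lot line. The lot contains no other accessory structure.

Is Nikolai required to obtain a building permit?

Exception (a) does not apply: the rear setback is under 3 m.
Exception (b) is satisfied on its face — the lot has no other accessory structure; a current Schedule A Registration is held; aggregate throughput is 4,360 units, below the 4,910 units limit. But: (f) applies — a current Tier 1 Exemption Letter is held. (g) would limit (f) — the qualifying period is 30 days, less than the 35 days limit — but (h) sets (g) aside: (h) applies — a current Schedule A Clearance is held. (i) would limit (h) — a home-based business operates on the lot — but (j) sets (i) aside: (j) is triggered — a current Schedule 2 Exemption Letter is held. (k), which would lift (j), is not engaged — the lot is not in a historic district. Exception (b) does not apply.
Exception (c): a current Standing Exemption Letter is held; the coverage ratio is 84%, less than the 88% limit; there is no plumbing or electrical service — every condition holds. But applying paragraph (l): (l) is engaged — assessed value is $121,500, below the $146,000 limit. Exception (c) does not apply.
Exception (d) fails — the structure will be visible from the street.
Exception (e) fails — there is no General Registration in force.
No exception is made out. Nikolai falls within the general rule.

Yes — Nikolai must obtain a building permit.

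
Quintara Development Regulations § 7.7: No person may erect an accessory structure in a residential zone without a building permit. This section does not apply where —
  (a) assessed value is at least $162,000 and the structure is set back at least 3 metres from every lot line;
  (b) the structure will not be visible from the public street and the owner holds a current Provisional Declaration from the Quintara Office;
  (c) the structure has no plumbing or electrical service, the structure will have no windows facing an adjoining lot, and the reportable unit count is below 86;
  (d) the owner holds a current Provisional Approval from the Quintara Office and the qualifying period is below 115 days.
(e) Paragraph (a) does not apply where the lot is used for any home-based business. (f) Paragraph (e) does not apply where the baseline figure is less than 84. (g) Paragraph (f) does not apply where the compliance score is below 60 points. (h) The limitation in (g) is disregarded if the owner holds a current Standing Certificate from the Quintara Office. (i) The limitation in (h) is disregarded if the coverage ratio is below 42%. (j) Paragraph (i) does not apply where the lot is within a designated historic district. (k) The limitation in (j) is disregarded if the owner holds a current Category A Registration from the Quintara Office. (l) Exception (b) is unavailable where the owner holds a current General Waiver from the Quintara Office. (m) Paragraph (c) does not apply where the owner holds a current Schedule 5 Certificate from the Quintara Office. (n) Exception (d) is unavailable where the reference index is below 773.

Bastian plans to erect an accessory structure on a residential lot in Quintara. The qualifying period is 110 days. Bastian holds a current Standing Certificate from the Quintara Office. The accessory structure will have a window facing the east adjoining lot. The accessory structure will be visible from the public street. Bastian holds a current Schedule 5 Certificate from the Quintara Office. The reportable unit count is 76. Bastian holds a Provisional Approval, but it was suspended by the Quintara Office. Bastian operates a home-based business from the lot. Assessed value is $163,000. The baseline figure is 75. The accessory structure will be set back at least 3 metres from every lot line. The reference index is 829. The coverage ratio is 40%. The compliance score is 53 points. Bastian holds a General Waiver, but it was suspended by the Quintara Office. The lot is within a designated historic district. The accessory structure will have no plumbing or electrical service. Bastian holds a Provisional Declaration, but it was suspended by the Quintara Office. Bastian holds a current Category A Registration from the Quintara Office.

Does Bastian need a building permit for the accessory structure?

Exception (a) is satisfied on its face — assessed value is $163,000, meeting the $162,000 threshold; the setback is at least 3 m on every side. Turning to paragraphs (e)–(k): (e) applies — a home-based business operates on the lot. (f) would limit (e) — the baseline figure is 75, less than the 84 limit — but (g) sets (f) aside: (g) is engaged — the compliance score is 53 points, below the 60 points limit. (h) would limit (g) — a current Standing Certificate is held — but (i) sets (h) aside: (i) is triggered — the coverage ratio is 40%, below the 42% limit. (j) would limit (i) — the lot is in a historic district — but (k) sets (j) aside: (k) operates — a current Category A Registration is held. (a) is therefore removed.
Exception (b) does not apply: the structure will be visible from the street.
Exception (c) requires that the structure will have no windows facing an adjoining lot; but a window faces an adjoining lot, so (c) is unavailable.
Exception (d) requires that the owner holds a current Provisional Approval from the Quintara Office; but there is no Provisional Approval in force, so (d) is unavailable.
No exception displaces § 7.7.

Yes — Bastian must obtain a building permit.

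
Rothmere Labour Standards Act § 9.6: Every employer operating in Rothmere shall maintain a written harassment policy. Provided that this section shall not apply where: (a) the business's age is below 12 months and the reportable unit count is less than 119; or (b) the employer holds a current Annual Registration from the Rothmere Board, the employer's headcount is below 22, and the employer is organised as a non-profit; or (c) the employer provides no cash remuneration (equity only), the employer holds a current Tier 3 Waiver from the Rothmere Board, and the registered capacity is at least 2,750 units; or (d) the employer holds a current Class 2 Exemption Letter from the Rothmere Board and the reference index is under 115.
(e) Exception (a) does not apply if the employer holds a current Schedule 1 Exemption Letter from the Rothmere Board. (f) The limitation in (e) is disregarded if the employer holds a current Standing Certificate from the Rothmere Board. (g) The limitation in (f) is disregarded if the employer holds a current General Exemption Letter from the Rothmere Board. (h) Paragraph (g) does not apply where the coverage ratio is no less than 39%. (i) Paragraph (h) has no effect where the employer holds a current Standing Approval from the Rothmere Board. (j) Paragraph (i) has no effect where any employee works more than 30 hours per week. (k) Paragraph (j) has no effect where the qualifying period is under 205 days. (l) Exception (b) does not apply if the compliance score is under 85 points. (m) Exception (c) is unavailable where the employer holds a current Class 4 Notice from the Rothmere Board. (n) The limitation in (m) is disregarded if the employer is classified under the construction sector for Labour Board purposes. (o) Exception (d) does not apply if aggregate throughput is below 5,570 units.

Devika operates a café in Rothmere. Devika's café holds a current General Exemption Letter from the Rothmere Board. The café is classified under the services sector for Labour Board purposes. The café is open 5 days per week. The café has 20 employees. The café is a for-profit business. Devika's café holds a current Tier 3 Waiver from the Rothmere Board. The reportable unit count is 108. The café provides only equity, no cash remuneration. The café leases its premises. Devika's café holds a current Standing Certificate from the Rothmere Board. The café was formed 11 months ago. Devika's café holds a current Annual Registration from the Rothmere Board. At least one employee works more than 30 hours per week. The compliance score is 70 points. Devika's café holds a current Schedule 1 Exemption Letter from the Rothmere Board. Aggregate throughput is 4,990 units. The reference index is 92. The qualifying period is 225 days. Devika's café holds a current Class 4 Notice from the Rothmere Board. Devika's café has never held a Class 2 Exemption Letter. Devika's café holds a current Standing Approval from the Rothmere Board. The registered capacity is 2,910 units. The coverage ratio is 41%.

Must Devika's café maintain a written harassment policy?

Exception (a) is satisfied on its face — the business's age is 11 months, below the 12 months limit; the reportable unit count is 108, less than the 119 limit. As to paragraphs (e)–(k): (e) would limit (a) — a current Schedule 1 Exemption Letter is held — but (f) sets (e) aside: (f) operates — a current Standing Certificate is held. (g) operates (a current General Exemption Letter is held), but is itself disapplied by (h): (h) is engaged — the coverage ratio is 41%, meeting the 39% threshold. (i) operates (a current Standing Approval is held), but is overridden by (j): (j) operates against (i): at least one employee exceeds 30 hours/week. (k) does not operate here (the qualifying period is 225 days, not under 205 days), so (j) stands. So (a) applies.
Exception (b) does not apply: the employer is for-profit.
Exception (c)'s conditions are all satisfied: remuneration is equity-only; a current Tier 3 Waiver is held; the registered capacity is 2,910 units, meeting the 2,750 units threshold. But applying paragraphs (m)–(n): (m) operates — a current Class 4 Notice is held. (n), which would lift (m), is not engaged — the café is classified under the services sector. So (c) is unavailable.
Exception (d) fails — no current Class 2 Exemption Letter is held.

No — exception (a) applies; Devika's café is not required to maintain a written harassment policy.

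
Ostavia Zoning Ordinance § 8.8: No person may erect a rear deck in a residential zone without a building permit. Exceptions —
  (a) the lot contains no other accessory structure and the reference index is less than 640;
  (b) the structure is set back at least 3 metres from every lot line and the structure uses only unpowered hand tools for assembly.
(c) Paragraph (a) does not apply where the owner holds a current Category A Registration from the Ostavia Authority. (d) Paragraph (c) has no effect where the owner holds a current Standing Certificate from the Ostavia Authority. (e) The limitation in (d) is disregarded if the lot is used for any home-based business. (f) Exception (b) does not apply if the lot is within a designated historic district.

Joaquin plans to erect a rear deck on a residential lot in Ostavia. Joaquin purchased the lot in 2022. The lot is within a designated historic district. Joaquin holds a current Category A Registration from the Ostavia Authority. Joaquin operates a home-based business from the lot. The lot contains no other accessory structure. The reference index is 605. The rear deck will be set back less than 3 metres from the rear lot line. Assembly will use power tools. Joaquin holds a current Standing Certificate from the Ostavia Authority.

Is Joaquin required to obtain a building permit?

Yes — Joaquin must obtain a building permit.

Exception (a): the lot has no other accessory structure; the reference index is 605, less than the 640 limit — every condition holds. Turning to paragraphs (c)–(e): (c) is engaged — a current Category A Registration is held. (d) is triggered (a current Standing Certificate is held), but yields to (e): (e) applies — a home-based business operates on the lot. So (a) is unavailable.
Exception (b) does not apply: the rear setback is under 3 m.
No exception applies. The general rule governs.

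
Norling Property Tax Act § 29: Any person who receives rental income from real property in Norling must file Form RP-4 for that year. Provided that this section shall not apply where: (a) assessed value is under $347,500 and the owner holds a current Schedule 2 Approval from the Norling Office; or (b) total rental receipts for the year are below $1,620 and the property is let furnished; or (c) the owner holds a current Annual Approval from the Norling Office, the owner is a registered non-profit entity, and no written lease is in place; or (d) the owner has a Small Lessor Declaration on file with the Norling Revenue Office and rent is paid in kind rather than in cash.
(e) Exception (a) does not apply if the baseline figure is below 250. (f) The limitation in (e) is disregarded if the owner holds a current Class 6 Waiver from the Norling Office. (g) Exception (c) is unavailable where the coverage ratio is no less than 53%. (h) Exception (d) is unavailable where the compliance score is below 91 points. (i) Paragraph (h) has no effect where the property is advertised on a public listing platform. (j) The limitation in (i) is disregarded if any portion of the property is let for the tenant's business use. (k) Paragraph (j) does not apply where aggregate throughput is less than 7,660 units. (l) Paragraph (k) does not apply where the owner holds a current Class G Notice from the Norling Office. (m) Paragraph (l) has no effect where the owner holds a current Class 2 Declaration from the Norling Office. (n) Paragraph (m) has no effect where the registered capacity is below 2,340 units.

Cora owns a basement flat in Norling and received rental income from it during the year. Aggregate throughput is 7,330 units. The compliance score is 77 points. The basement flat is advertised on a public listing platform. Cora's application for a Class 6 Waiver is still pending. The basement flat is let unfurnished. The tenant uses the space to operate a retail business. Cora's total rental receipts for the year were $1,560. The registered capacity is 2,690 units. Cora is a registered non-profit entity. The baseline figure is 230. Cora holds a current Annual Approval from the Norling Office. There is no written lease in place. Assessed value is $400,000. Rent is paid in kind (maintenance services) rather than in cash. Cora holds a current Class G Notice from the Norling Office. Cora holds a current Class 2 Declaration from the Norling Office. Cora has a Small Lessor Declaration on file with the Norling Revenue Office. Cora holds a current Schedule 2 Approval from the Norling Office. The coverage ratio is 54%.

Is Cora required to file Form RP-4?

Exception (a) requires that assessed value is under $347,500; but assessed value is $400,000, not under $347,500, so (a) is unavailable.
Exception (b) fails — the property is let unfurnished.
Exception (c): a current Annual Approval is held; Cora is a registered non-profit; there is no written lease — every condition holds. Turning to paragraph (g): (g) operates against (c): the coverage ratio is 54%, meeting the 53% threshold. So (c) is unavailable.
All of (d)'s requirements are met (a Small Lessor Declaration is on file; rent is paid in kind). Applying paragraphs (h)–(n): (h) is triggered (the compliance score is 77 points, below the 91 points limit), but yields to (i): (i) operates against (h): the property is publicly advertised. (j) is triggered (the space is let for business use), but is displaced by (k): (k) operates against (j): aggregate throughput is 7,330 units, less than the 7,660 units limit. (l) would limit (k) — a current Class G Notice is held — but (m) sets (l) aside: (m) is engaged — a current Class 2 Declaration is held. (n), which would lift (m), is not triggered — the registered capacity is 2,690 units, not below 2,340 units. Exception (d) stands.

No — exception (d) applies; Cora is not required to file Form RP-4.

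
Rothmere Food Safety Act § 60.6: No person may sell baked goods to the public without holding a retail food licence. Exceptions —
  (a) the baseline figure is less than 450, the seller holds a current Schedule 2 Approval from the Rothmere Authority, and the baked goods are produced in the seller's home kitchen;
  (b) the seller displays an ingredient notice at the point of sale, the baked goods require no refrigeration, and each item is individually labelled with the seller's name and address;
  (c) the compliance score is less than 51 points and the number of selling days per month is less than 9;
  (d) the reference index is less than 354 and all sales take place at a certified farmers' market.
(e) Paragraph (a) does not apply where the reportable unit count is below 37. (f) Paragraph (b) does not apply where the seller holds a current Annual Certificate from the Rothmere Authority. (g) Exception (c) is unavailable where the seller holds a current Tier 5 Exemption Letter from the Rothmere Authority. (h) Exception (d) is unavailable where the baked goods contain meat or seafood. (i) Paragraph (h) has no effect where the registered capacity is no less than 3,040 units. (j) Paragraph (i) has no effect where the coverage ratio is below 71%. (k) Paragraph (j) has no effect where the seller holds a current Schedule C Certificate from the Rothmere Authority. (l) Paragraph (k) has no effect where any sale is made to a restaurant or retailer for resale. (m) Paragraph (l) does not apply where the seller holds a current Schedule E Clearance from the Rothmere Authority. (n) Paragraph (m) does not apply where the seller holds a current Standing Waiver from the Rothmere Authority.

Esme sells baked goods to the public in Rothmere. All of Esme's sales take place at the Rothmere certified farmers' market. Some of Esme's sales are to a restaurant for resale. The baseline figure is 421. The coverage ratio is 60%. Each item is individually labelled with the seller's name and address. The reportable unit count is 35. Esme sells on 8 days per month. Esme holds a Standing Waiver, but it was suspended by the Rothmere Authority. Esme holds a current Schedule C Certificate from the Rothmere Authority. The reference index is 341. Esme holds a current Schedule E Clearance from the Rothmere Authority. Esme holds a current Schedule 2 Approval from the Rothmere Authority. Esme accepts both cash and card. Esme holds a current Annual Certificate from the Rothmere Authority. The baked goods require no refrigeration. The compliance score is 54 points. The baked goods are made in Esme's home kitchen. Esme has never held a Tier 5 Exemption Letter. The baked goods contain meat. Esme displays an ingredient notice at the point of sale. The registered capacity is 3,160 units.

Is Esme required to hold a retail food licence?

All of (a)'s requirements are met (the baseline figure is 421, less than the 450 limit; a current Schedule 2 Approval is held; the baked goods are home-kitchen produced). But applying paragraph (e): (e) operates against (a): the reportable unit count is 35, below the 37 limit. Exception (a) does not apply.
Exception (b): an ingredient notice is displayed; the baked goods are shelf-stable; items are individually labelled — every condition holds. Turning to paragraph (f): (f) is triggered — a current Annual Certificate is held. Exception (b) does not apply.
Exception (c) does not apply: the compliance score is 54 points, not less than 51 points.
Exception (d) is satisfied on its face — the reference index is 341, less than the 354 limit; all sales are at a certified farmers' market. As to paragraphs (h)–(n): (h) is engaged (the baked goods contain meat), but is set aside by (i): (i) is engaged — the registered capacity is 3,160 units, meeting the 3,040 units threshold. (j) is triggered (the coverage ratio is 60%, below the 71% limit), but is set aside by (k): (k) operates against (j): a current Schedule C Certificate is held. (l) would limit (k) — some sales are to a restaurant for resale — but (m) sets (l) aside: (m) applies — a current Schedule E Clearance is held. (n) is not triggered (there is no Standing Waiver in force), so (m) stands. Exception (d) stands.

No — exception (d) applies; Esme is not required to hold a retail food licence.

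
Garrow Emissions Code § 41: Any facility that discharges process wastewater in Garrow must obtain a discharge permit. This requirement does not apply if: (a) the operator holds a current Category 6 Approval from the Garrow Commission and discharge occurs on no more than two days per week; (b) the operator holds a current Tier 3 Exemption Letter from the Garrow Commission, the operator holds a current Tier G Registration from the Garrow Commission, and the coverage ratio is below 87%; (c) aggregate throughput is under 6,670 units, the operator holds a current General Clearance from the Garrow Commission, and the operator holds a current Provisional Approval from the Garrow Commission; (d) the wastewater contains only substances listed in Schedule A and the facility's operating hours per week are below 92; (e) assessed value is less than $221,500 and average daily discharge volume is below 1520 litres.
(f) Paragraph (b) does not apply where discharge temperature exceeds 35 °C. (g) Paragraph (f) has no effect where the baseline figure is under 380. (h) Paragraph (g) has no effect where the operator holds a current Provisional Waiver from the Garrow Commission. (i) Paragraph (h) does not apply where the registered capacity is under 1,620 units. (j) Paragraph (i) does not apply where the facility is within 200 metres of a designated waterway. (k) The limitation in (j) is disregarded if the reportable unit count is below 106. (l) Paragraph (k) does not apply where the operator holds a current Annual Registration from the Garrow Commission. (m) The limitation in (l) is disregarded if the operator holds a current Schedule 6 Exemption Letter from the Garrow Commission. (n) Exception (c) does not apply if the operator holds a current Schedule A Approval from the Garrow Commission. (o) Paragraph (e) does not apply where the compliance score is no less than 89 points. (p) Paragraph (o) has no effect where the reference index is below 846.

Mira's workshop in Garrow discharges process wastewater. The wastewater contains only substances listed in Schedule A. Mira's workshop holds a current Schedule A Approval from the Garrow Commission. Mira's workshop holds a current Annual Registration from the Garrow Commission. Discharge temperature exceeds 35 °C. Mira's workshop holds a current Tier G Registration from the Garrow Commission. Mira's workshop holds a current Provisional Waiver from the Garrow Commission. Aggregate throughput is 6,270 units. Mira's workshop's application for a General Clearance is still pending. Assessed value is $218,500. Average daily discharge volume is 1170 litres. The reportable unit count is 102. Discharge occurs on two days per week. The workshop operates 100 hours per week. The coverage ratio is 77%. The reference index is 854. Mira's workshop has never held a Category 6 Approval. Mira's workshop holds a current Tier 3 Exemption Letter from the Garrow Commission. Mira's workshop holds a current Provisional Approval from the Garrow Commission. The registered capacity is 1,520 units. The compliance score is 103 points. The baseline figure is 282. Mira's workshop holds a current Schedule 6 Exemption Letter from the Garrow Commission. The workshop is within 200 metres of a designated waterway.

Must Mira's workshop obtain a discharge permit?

Exception (a) fails — no current Category 6 Approval is held.
All of (b)'s requirements are met (a current Tier 3 Exemption Letter is held; a current Tier G Registration is held; the coverage ratio is 77%, below the 87% limit). Applying paragraphs (f)–(m): (f) applies (discharge temperature exceeds 35 °C), but is itself disapplied by (g): (g) operates against (f): the baseline figure is 282, under the 380 limit. (h) is triggered (a current Provisional Waiver is held), but is itself disapplied by (i): (i) is triggered — the registered capacity is 1,520 units, under the 1,620 units limit. (j) operates (the workshop is within 200 m of a designated waterway), but is set aside by (k): (k) is triggered — the reportable unit count is 102, below the 106 limit. (l) operates (a current Annual Registration is held), but yields to (m): (m) operates against (l): a current Schedule 6 Exemption Letter is held. So (b) applies.
Exception (c) requires that the operator holds a current General Clearance from the Garrow Commission; but the General Clearance is not current, so (c) is unavailable.
Exception (d) requires that the facility's operating hours per week are below 92; but the facility's operating hours per week are 100, not below 92, so (d) is unavailable.
Exception (e) is satisfied on its face — assessed value is $218,500, less than the $221,500 limit; average daily discharge volume is 1170 litres, below the 1520 litres limit. But applying paragraphs (o)–(p): (o) operates against (e): the compliance score is 103 points, meeting the 89 points threshold. (p) does not operate here (the reference index is 854, not below 846), so (o) stands. So (e) is unavailable.

No — exception (b) applies; Mira's workshop is not required to obtain a discharge permit.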